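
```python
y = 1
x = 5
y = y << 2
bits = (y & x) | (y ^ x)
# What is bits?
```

Trace:
`y = 1` → y = 1
`x = 5` → x = 5
`y = y << 2` → y = 4
`bits = (y & x) | (y ^ x)` → bits = 5
So bits = 5

Answer: 5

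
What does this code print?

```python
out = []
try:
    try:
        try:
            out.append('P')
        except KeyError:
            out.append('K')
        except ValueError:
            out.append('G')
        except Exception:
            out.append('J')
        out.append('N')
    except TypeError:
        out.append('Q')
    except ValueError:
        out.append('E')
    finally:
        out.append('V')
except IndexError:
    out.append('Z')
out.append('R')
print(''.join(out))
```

Execution trace: 'P' (inner try body, no exception) → 'N' (try body, no exception) → 'V' (finally) → 'R' (after the try/except). Output: PNVR

Answer: PNVR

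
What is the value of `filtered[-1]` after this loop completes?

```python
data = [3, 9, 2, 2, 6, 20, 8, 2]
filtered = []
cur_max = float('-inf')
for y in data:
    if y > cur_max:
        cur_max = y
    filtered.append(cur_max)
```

Running max ends at 20
`filtered` takes the values: [] → [3] → [3, 9] → [3, 9, 9] → [3, 9, 9, 9] → [3, 9, 9, 9, 9] → [3, 9, 9, 9, 9, 20] → [3, 9, 9, 9, 9, 20, 20] → [3, 9, 9, 9, 9, 20, 20, 20]
So `filtered[-1]` = 20

Answer: 20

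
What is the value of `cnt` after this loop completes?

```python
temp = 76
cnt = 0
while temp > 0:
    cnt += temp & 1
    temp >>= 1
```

Count set bits in 76 (binary: 0b1001100)
`cnt` takes the values: 0 → 1 → 2 → 3

Answer: 3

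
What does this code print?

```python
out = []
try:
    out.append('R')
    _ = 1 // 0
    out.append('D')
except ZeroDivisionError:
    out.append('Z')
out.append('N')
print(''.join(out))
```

Execution trace: 'R' (try body) → 'Z' (except ZeroDivisionError) → 'N' (after the try/except). Output: RZN

Answer: RZN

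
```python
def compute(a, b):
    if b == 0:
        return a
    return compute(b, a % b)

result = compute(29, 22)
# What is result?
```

compute(29, 22) -> compute(22, 7) -> compute(7, 1) -> compute(1, 0) -> 1

Answer: 1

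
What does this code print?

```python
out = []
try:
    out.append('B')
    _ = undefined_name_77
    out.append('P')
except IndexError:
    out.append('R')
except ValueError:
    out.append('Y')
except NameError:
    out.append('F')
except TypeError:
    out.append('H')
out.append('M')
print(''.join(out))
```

Execution trace: 'B' (try body) → 'F' (except NameError) → 'M' (after the try/except). Output: BFM

Answer: BFM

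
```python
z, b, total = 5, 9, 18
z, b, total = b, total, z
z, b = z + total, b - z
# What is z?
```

Trace:
`z, b, total = 5, 9, 18` → z = 5; b = 9; total = 18
`z, b, total = b, total, z` → z = 9; b = 18; total = 5
`z, b = z + total, b - z` → z = 14; b = 9
So z = 14

Answer: 14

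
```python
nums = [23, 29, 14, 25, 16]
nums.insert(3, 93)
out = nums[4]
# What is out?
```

Trace:
`nums = [23, 29, 14, 25, 16]` → nums = [23, 29, 14, 25, 16]
`nums.insert(3, 93)` → nums = [23, 29, 14, 93, 25, 16]
`out = nums[4]` → out = 25
So out = 25

Answer: 25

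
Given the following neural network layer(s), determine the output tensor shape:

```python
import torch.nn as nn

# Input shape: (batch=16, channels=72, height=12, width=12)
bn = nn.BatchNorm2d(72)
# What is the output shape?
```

Input: (16, 72, 12, 12) -> Output: (16, 72, 12, 12)

Answer: (16, 72, 12, 12)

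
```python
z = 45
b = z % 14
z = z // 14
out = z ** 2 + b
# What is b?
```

Trace:
`z = 45` → z = 45
`b = z % 14` → b = 3
`z = z // 14` → z = 3
`out = z ** 2 + b` → out = 12
So b = 3

Answer: 3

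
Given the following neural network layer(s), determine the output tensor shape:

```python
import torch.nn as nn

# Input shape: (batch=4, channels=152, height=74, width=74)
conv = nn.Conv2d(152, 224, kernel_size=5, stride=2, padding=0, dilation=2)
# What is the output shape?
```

Input: (4, 152, 74, 74) -> Output: (4, 224, 33, 33)

Answer: (4, 224, 33, 33)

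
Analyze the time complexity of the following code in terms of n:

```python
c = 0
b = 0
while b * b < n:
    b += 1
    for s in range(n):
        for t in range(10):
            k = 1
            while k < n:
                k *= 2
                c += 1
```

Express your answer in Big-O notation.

Each loop level contributes: √n × n × 1 × log n. Multiplying the contributions gives O(n√n log n).

Answer: O(n√n log n)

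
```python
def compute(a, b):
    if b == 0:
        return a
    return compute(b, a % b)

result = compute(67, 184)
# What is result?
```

compute(67, 184) -> compute(184, 67) -> compute(67, 50) -> compute(50, 17) -> compute(17, 16) -> compute(16, 1) -> compute(1, 0) -> 1

Answer: 1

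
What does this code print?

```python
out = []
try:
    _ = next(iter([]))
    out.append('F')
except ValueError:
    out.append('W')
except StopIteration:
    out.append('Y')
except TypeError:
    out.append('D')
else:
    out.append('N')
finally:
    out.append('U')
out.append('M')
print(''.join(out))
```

Execution trace: 'Y' (except StopIteration) → 'U' (finally) → 'M' (after the try/except). Output: YUM

Answer: YUM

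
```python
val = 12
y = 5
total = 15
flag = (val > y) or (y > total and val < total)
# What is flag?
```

Trace:
`val = 12` → val = 12
`y = 5` → y = 5
`total = 15` → total = 15
`flag = (val > y) or (y > total and val < total)` → flag = True
So flag = True

Answer: True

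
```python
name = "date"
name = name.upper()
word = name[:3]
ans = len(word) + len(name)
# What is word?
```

Trace:
`name = "date"` → name = 'date'
`name = name.upper()` → name = 'DATE'
`word = name[:3]` → word = 'DAT'
`ans = len(word) + len(name)` → ans = 7
So word = 'DAT'

Answer: 'DAT'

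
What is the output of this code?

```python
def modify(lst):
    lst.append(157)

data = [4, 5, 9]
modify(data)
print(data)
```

Key concept: function modifies passed list.
Step by step:
`data = [4, 5, 9]` → data = [4, 5, 9]
`modify(data)` → data = [4, 5, 9, 157]
`print(data)` → prints [4, 5, 9, 157]

Answer: [4, 5, 9, 157]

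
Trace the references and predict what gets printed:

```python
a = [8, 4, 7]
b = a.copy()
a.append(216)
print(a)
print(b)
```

Key concept: list.copy() creates independent copy.
Step by step:
`a = [8, 4, 7]` → a = [8, 4, 7]
`b = a.copy()` → b = [8, 4, 7]
`a.append(216)` → a = [8, 4, 7, 216]
`print(a)` → prints [8, 4, 7, 216]
`print(b)` → prints [8, 4, 7]

Answer:
[8, 4, 7, 216]
[8, 4, 7]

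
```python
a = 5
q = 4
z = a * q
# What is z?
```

Trace:
`a = 5` → a = 5
`q = 4` → q = 4
`z = a * q` → z = 20
So z = 20

Answer: 20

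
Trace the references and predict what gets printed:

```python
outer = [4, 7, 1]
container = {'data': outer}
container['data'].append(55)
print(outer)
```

Key concept: dict holds reference to list.
Step by step:
`outer = [4, 7, 1]` → outer = [4, 7, 1]
`container = {'data': outer}` → container = {'data': [4, 7, 1]}
`container['data'].append(55)` → outer = [4, 7, 1, 55]; container = {'data': [4, 7, 1, 55]}
`print(outer)` → prints [4, 7, 1, 55]

Answer: [4, 7, 1, 55]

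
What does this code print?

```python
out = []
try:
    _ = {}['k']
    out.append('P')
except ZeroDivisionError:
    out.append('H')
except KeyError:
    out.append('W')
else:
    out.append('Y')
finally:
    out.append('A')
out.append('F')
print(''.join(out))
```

Execution trace: 'W' (except KeyError) → 'A' (finally) → 'F' (after the try/except). Output: WAF

Answer: WAF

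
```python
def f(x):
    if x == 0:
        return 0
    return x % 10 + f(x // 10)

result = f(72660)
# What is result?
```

Sum of digits of 72660: 0 + 6 + 6 + 2 + 7 = 21

Answer: 21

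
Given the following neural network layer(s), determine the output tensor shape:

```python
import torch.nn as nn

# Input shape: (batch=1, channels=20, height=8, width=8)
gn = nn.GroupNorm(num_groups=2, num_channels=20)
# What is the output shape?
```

Input: (1, 20, 8, 8) -> Output: (1, 20, 8, 8)

Answer: (1, 20, 8, 8)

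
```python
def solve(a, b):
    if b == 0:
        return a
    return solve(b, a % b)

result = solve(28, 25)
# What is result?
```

solve(28, 25) -> solve(25, 3) -> solve(3, 1) -> solve(1, 0) -> 1

Answer: 1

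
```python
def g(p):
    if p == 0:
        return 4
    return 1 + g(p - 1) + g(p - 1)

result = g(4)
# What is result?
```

g(p) = 1 + 2·g(p-1), g(0)=4. Closed form: (4+1)·2^4 - 1 = 79.

Answer: 79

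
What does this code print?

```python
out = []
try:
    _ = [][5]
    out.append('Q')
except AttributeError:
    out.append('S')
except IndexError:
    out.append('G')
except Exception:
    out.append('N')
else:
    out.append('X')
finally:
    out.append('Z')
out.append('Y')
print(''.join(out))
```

Execution trace: 'G' (except IndexError) → 'Z' (finally) → 'Y' (after the try/except). Output: GZY

Answer: GZY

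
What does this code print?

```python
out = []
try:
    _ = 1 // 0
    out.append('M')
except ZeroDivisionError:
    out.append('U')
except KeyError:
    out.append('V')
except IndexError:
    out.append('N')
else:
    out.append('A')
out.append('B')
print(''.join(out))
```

Execution trace: 'U' (except ZeroDivisionError) → 'B' (after the try/except). Output: UB

Answer: UB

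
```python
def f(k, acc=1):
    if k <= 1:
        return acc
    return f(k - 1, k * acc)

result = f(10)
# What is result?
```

Accumulator trace (n, acc): (10, 1) -> (9, 10) -> (8, 90) -> (7, 720) -> (6, 5040) -> (5, 30240) -> (4, 151200) -> (3, 604800) -> (2, 1814400) -> (1, 3628800) -> return 3628800

Answer: 3628800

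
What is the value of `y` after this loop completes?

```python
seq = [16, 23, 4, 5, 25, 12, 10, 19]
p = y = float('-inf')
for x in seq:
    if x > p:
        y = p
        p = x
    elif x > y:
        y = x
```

Second largest (with repeats) in [16, 23, 4, 5, 25, 12, 10, 19]
`y` takes the values: -inf → 16 → 23

Answer: 23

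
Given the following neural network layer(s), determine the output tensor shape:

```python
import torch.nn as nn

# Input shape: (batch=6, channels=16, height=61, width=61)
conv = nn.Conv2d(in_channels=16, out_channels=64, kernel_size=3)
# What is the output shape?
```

Input: (6, 16, 61, 61) -> Output: (6, 64, 59, 59)

Answer: (6, 64, 59, 59)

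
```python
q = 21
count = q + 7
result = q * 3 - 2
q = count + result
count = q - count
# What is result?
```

Trace:
`q = 21` → q = 21
`count = q + 7` → count = 28
`result = q * 3 - 2` → result = 61
`q = count + result` → q = 89
`count = q - count` → count = 61
So result = 61

Answer: 61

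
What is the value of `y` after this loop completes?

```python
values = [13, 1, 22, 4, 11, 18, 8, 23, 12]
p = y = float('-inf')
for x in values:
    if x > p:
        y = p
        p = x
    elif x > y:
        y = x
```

Second largest (with repeats) in [13, 1, 22, 4, 11, 18, 8, 23, 12]
`y` takes the values: -inf → 1 → 13 → 18 → 22

Answer: 22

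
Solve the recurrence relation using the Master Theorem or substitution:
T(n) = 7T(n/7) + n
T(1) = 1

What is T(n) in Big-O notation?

By Master Theorem: a=7, b=7, f(n)=n. Since log_7(7) = 1 and f(n) = Θ(n^1), Case 2 applies. T(n) = O(n log n).

Answer: O(n log n)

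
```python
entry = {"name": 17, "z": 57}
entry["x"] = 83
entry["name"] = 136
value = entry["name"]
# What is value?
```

Trace:
`entry = {"name": 17, "z": 57}` → entry = {'name': 17, 'z': 57}
`entry["x"] = 83` → entry = {'name': 17, 'z': 57, 'x': 83}
`entry["name"] = 136` → entry = {'name': 136, 'z': 57, 'x': 83}
`value = entry["name"]` → value = 136
So value = 136

Answer: 136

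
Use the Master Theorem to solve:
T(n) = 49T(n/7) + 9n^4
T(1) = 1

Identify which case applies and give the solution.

a=49, b=7, f(n)=9n^4. log_7(49) = 2. Since c=4 > 2 and the regularity condition holds (49(n/7)^4 = (49/7^4)n^4 with 49/7^4 < 1), Case 3 applies: T(n) = Θ(f(n)) = O(n^4).

Answer: O(n^4) - Case 3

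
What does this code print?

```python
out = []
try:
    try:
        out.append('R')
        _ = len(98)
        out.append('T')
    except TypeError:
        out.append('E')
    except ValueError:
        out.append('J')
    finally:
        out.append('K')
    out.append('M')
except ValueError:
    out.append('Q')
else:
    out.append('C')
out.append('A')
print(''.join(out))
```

Execution trace: 'R' (inner try body) → 'E' (inner except TypeError) → 'K' (inner finally) → 'M' (try body, no exception) → 'C' (else) → 'A' (after the try/except). Output: REKMCA

Answer: REKMCA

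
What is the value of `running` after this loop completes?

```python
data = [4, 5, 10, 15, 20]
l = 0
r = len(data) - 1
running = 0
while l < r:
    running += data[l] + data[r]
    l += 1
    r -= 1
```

Sum of pairs from ends
`running` takes the values: 0 → 24 → 44

Answer: 44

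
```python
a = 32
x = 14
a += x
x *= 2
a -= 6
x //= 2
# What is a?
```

Trace:
`a = 32` → a = 32
`x = 14` → x = 14
`a += x` → a = 46
`x *= 2` → x = 28
`a -= 6` → a = 40
`x //= 2` → x = 14
So a = 40

Answer: 40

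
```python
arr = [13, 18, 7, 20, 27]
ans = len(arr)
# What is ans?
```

Trace:
`arr = [13, 18, 7, 20, 27]` → arr = [13, 18, 7, 20, 27]
`ans = len(arr)` → ans = 5
So ans = 5

Answer: 5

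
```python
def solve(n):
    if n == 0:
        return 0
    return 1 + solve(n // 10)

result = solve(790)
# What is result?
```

Count of digits of 790: 3

Answer: 3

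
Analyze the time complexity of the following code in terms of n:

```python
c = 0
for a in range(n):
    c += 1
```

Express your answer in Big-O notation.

Each loop level contributes: n. Multiplying the contributions gives O(n).

Answer: O(n)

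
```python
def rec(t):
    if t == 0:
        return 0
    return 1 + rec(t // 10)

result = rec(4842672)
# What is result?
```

Count of digits of 4842672: 7

Answer: 7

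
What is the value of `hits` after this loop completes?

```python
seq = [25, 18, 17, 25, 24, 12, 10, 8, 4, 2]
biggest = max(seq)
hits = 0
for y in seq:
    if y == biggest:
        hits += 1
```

Count of max value 25 in [25, 18, 17, 25, 24, 12, 10, 8, 4, 2]
`hits` takes the values: 0 → 1 → 2

Answer: 2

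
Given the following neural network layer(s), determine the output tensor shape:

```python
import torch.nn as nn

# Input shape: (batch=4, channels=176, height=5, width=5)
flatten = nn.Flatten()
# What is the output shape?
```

Input: (4, 176, 5, 5) -> Output: (4, 4400)

Answer: (4, 4400)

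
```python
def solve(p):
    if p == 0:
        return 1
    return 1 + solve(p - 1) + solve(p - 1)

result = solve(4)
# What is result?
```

solve(p) = 1 + 2·solve(p-1), solve(0)=1. Closed form: (1+1)·2^4 - 1 = 31.

Answer: 31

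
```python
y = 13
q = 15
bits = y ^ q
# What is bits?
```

Trace:
`y = 13` → y = 13
`q = 15` → q = 15
`bits = y ^ q` → bits = 2
So bits = 2

Answer: 2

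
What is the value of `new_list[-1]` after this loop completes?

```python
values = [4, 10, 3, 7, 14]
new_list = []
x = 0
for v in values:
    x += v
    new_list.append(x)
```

Cumulative sum ends at 38
`new_list` takes the values: [] → [4] → [4, 14] → [4, 14, 17] → [4, 14, 17, 24] → [4, 14, 17, 24, 38]
So `new_list[-1]` = 38

Answer: 38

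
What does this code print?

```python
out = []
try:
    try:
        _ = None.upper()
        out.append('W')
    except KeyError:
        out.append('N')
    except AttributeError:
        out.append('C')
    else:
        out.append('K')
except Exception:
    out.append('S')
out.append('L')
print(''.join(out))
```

Execution trace: 'C' (inner except AttributeError) → 'L' (after the try/except). Output: CL

Answer: CL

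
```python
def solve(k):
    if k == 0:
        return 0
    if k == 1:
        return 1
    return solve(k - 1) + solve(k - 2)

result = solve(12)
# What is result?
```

Build up from base cases: solve(0)=0, solve(1)=1, solve(2)=1, solve(3)=2, solve(4)=3, solve(5)=5, solve(6)=8, ..., solve(12)=144

Answer: 144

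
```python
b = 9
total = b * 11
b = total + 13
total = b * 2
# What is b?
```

Trace:
`b = 9` → b = 9
`total = b * 11` → total = 99
`b = total + 13` → b = 112
`total = b * 2` → total = 224
So b = 112

Answer: 112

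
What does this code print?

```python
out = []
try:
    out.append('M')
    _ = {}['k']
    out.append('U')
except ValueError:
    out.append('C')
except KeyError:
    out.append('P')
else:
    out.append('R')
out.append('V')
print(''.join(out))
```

Execution trace: 'M' (try body) → 'P' (except KeyError) → 'V' (after the try/except). Output: MPV

Answer: MPV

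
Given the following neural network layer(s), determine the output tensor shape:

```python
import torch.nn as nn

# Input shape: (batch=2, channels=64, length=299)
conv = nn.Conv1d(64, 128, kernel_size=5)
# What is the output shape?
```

Input: (2, 64, 299) -> Output: (2, 128, 295)

Answer: (2, 128, 295)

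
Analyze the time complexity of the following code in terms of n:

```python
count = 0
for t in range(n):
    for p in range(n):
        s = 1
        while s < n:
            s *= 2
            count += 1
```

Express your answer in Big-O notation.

Each loop level contributes: n × n × log n. Multiplying the contributions gives O(n^2 log n).

Answer: O(n^2 log n)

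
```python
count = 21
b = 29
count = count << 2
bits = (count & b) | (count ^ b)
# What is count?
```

Trace:
`count = 21` → count = 21
`b = 29` → b = 29
`count = count << 2` → count = 84
`bits = (count & b) | (count ^ b)` → bits = 93
So count = 84

Answer: 84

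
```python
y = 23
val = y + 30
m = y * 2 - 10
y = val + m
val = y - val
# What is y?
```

Trace:
`y = 23` → y = 23
`val = y + 30` → val = 53
`m = y * 2 - 10` → m = 36
`y = val + m` → y = 89
`val = y - val` → val = 36
So y = 89

Answer: 89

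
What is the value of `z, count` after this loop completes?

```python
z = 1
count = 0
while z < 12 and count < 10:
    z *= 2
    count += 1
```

Double until >= 12 or 10 iterations
`z, count` takes the values: (1, 0) → (2, 0) → (2, 1) → (4, 1) → (4, 2) → (8, 2) → (8, 3) → (16, 3) → (16, 4)

Answer: 16, 4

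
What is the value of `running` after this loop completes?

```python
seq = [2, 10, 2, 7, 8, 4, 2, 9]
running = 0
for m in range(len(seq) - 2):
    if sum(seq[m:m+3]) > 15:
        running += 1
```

Count windows with sum > 15
`running` takes the values: 0 → 1 → 2 → 3

Answer: 3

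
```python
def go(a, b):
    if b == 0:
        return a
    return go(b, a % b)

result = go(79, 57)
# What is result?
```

go(79, 57) -> go(57, 22) -> go(22, 13) -> go(13, 9) -> go(9, 4) -> go(4, 1) -> go(1, 0) -> 1

Answer: 1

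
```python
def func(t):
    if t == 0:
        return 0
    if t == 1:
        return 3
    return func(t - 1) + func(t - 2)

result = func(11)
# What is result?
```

Build up from base cases: func(0)=0, func(1)=3, func(2)=3, func(3)=6, func(4)=9, func(5)=15, func(6)=24, ..., func(11)=267

Answer: 267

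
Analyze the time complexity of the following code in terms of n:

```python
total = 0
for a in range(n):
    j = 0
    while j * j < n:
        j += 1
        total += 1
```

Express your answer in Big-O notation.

Each loop level contributes: n × √n. Multiplying the contributions gives O(n√n).

Answer: O(n√n)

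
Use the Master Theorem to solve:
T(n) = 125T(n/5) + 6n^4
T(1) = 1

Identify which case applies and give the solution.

a=125, b=5, f(n)=6n^4. log_5(125) = 3. Since c=4 > 3 and the regularity condition holds (125(n/5)^4 = (125/5^4)n^4 with 125/5^4 < 1), Case 3 applies: T(n) = Θ(f(n)) = O(n^4).

Answer: O(n^4) - Case 3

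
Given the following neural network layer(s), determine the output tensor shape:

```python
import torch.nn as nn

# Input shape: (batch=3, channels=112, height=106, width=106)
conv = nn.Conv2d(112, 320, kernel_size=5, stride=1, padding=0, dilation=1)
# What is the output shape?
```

Input: (3, 112, 106, 106) -> Output: (3, 320, 102, 102)

Answer: (3, 320, 102, 102)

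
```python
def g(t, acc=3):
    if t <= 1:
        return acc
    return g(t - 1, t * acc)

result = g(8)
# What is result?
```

Accumulator trace (n, acc): (8, 3) -> (7, 24) -> (6, 168) -> (5, 1008) -> (4, 5040) -> (3, 20160) -> (2, 60480) -> (1, 120960) -> return 120960

Answer: 120960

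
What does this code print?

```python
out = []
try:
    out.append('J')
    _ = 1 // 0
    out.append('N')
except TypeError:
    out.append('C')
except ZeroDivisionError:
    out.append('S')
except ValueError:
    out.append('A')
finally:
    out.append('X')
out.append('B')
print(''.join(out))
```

Execution trace: 'J' (try body) → 'S' (except ZeroDivisionError) → 'X' (finally) → 'B' (after the try/except). Output: JSXB

Answer: JSXB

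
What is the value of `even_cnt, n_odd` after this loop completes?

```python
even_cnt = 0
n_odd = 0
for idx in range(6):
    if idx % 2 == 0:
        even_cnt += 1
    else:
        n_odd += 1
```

Count evens and odds in range(6)
`even_cnt, n_odd` takes the values: (0, 0) → (1, 0) → (1, 1) → (2, 1) → (2, 2) → (3, 2) → (3, 3)

Answer: 3, 3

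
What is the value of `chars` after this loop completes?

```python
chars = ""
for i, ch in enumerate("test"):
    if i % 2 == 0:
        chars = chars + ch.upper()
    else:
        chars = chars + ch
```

Uppercase even positions in 'test'
`chars` takes the values: "" → "T" → "Te" → "TeS" → "TeSt"

Answer: "TeSt"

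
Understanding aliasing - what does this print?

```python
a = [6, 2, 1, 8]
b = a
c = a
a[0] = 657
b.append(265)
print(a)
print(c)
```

Key concept: multiple aliases.
Step by step:
`a = [6, 2, 1, 8]` → a = [6, 2, 1, 8]
`b = a` → b = [6, 2, 1, 8] (same object as a)
`c = a` → c = [6, 2, 1, 8] (same object as a, b)
`a[0] = 657` → a = [657, 2, 1, 8] (same object as b, c); b = [657, 2, 1, 8] (same object as a, c); c = [657, 2, 1, 8] (same object as a, b)
`b.append(265)` → a = [657, 2, 1, 8, 265] (same object as b, c); b = [657, 2, 1, 8, 265] (same object as a, c); c = [657, 2, 1, 8, 265] (same object as a, b)
`print(a)` → prints [657, 2, 1, 8, 265]
`print(c)` → prints [657, 2, 1, 8, 265]

Answer:
[657, 2, 1, 8, 265]
[657, 2, 1, 8, 265]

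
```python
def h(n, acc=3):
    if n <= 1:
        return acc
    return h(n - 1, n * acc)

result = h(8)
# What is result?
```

Accumulator trace (n, acc): (8, 3) -> (7, 24) -> (6, 168) -> (5, 1008) -> (4, 5040) -> (3, 20160) -> (2, 60480) -> (1, 120960) -> return 120960

Answer: 120960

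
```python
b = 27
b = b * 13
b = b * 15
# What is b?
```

Trace:
`b = 27` → b = 27
`b = b * 13` → b = 351
`b = b * 15` → b = 5265
So b = 5265

Answer: 5265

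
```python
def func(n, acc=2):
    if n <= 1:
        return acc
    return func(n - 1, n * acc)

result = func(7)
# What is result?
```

Accumulator trace (n, acc): (7, 2) -> (6, 14) -> (5, 84) -> (4, 420) -> (3, 1680) -> (2, 5040) -> (1, 10080) -> return 10080

Answer: 10080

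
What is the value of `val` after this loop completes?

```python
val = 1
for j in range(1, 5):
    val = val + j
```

Start at 1, add 1 through 4
`val` takes the values: 1 → 2 → 4 → 7 → 11

Answer: 11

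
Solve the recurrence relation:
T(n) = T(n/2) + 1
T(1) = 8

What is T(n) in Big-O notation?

Each step divides n by 2 and adds 1. After log_2(n) steps we reach T(1)=8. So T(n) = 1·log_2(n) + 8 = O(log n).

Answer: O(log n)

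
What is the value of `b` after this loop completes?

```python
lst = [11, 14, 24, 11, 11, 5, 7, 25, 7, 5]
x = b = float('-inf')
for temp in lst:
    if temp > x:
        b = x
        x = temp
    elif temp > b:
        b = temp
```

Second largest (with repeats) in [11, 14, 24, 11, 11, 5, 7, 25, 7, 5]
`b` takes the values: -inf → 11 → 14 → 24

Answer: 24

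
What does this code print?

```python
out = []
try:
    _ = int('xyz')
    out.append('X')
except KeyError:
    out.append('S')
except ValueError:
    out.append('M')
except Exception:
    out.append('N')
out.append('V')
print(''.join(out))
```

Execution trace: 'M' (except ValueError) → 'V' (after the try/except). Output: MV

Answer: MV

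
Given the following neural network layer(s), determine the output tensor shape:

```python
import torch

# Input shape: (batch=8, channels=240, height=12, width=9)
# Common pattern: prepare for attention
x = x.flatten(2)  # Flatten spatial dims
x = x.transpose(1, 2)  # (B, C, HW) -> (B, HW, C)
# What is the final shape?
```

Input: (8, 240, 12, 9) -> after flatten(2): (8, 240, 108) -> Output: (8, 108, 240)

Answer: (8, 108, 240)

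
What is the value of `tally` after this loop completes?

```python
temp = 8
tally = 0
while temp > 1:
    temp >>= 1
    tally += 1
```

Count right shifts until 1
`tally` takes the values: 0 → 1 → 2 → 3

Answer: 3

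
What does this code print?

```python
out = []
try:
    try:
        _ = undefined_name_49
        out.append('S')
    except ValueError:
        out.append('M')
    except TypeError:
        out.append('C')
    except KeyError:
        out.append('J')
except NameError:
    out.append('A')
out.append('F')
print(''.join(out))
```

Execution trace: 'A' (outer except NameError) → 'F' (after the try/except). Output: AF

Answer: AF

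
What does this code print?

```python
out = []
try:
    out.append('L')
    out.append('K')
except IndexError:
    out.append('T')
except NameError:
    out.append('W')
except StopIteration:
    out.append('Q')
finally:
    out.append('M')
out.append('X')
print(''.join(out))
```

Execution trace: 'L' (try body) → 'K' (try body, no exception) → 'M' (finally) → 'X' (after the try/except). Output: LKMX

Answer: LKMX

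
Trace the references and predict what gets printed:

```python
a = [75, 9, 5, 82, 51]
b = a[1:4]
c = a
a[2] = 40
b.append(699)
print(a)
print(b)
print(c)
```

Key concept: slice vs alias.
Step by step:
`a = [75, 9, 5, 82, 51]` → a = [75, 9, 5, 82, 51]
`b = a[1:4]` → b = [9, 5, 82]
`c = a` → c = [75, 9, 5, 82, 51] (same object as a)
`a[2] = 40` → a = [75, 9, 40, 82, 51] (same object as c); c = [75, 9, 40, 82, 51] (same object as a)
`b.append(699)` → b = [9, 5, 82, 699]
`print(a)` → prints [75, 9, 40, 82, 51]
`print(b)` → prints [9, 5, 82, 699]
`print(c)` → prints [75, 9, 40, 82, 51]

Answer:
[75, 9, 40, 82, 51]
[9, 5, 82, 699]
[75, 9, 40, 82, 51]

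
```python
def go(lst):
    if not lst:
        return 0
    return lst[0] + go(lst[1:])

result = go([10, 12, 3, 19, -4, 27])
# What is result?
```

10 + 12 + 3 + 19 + (-4) + 27 + 0 = 67

Answer: 67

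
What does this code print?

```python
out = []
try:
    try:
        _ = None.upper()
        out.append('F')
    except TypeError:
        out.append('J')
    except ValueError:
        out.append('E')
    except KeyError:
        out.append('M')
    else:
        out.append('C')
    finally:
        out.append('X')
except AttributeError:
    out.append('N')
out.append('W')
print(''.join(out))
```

Execution trace: 'X' (inner finally) → 'N' (outer except AttributeError) → 'W' (after the try/except). Output: XNW

Answer: XNW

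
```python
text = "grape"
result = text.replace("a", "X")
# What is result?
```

Trace:
`text = "grape"` → text = 'grape'
`result = text.replace("a", "X")` → result = 'grXpe'
So result = 'grXpe'

Answer: 'grXpe'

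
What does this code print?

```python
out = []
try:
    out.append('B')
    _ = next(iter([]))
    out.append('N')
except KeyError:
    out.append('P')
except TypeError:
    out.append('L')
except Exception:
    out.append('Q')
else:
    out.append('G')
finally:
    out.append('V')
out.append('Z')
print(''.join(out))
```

Execution trace: 'B' (try body) → 'Q' (except Exception) → 'V' (finally) → 'Z' (after the try/except). Output: BQVZ

Answer: BQVZ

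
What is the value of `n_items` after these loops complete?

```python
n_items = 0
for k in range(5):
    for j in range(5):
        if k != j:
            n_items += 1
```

5² - 5 (exclude diagonal)
`n_items` takes the values: 0 → 1 → 2 → 3 → 4 → 5 → 6 → 7 → 8 → 9 → 10 → 11 → 12 → 13 → 14 → 15 → 16 → 17 → 18 → 19 → 20

Answer: 20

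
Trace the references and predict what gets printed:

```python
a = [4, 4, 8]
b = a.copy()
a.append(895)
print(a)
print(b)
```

Key concept: list.copy() creates independent copy.
Step by step:
`a = [4, 4, 8]` → a = [4, 4, 8]
`b = a.copy()` → b = [4, 4, 8]
`a.append(895)` → a = [4, 4, 8, 895]
`print(a)` → prints [4, 4, 8, 895]
`print(b)` → prints [4, 4, 8]

Answer:
[4, 4, 8, 895]
[4, 4, 8]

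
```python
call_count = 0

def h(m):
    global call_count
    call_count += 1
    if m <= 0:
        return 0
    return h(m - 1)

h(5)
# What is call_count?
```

Linear recursion stepping by 1: 6 calls from m=5 down to ≤0.

Answer: 6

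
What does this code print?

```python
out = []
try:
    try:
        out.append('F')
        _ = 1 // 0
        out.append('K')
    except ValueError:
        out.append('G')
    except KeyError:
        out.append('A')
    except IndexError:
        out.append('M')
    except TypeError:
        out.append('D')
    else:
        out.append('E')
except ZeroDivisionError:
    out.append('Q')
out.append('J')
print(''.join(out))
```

Execution trace: 'F' (try body) → 'Q' (outer except ZeroDivisionError) → 'J' (after the try/except). Output: FQJ

Answer: FQJ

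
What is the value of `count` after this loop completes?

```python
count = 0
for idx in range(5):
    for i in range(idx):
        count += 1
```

Triangle number: 0+1+2+...+4
`count` takes the values: 0 → 1 → 2 → 3 → 4 → 5 → 6 → 7 → 8 → 9 → 10

Answer: 10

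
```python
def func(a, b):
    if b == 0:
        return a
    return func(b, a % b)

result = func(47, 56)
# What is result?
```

func(47, 56) -> func(56, 47) -> func(47, 9) -> func(9, 2) -> func(2, 1) -> func(1, 0) -> 1

Answer: 1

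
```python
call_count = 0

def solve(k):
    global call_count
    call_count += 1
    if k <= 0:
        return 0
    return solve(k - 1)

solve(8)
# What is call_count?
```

Linear recursion stepping by 1: 9 calls from k=8 down to ≤0.

Answer: 9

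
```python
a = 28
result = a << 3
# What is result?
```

Trace:
`a = 28` → a = 28
`result = a << 3` → result = 224
So result = 224

Answer: 224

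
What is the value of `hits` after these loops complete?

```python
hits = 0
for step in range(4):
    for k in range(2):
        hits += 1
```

4 * 2 = 8
`hits` takes the values: 0 → 1 → 2 → 3 → 4 → 5 → 6 → 7 → 8

Answer: 8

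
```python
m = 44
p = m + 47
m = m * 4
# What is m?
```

Trace:
`m = 44` → m = 44
`p = m + 47` → p = 91
`m = m * 4` → m = 176
So m = 176

Answer: 176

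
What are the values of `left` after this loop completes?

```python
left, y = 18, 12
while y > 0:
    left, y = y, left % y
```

GCD of 18 and 12
`left` takes the values: 18 → 12 → 6

Answer: 6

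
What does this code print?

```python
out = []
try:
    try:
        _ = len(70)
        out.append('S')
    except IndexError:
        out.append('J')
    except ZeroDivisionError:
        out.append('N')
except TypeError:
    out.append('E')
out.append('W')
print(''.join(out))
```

Execution trace: 'E' (outer except TypeError) → 'W' (after the try/except). Output: EW

Answer: EW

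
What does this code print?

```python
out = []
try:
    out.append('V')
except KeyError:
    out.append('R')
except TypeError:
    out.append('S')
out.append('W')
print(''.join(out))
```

Execution trace: 'V' (try body, no exception) → 'W' (after the try/except). Output: VW

Answer: VW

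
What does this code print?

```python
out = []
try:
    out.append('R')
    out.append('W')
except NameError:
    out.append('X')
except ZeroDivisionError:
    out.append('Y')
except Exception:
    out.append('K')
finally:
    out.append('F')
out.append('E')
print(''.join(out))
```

Execution trace: 'R' (try body) → 'W' (try body, no exception) → 'F' (finally) → 'E' (after the try/except). Output: RWFE

Answer: RWFE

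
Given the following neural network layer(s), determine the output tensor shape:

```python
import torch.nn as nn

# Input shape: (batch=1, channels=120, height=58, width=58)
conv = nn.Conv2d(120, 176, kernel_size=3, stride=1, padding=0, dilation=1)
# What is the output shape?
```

Input: (1, 120, 58, 58) -> Output: (1, 176, 56, 56)

Answer: (1, 176, 56, 56)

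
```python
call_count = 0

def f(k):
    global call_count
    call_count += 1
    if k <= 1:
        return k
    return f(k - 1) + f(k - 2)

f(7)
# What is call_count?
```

Calls(k) = 1 + Calls(k-1) + Calls(k-2); Calls(0)=Calls(1)=1. For k=7 this gives 41.

Answer: 41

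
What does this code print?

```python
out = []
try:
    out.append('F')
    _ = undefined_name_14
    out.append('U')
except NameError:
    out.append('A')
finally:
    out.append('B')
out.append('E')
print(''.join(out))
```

Execution trace: 'F' (try body) → 'A' (except NameError) → 'B' (finally) → 'E' (after the try/except). Output: FABE

Answer: FABE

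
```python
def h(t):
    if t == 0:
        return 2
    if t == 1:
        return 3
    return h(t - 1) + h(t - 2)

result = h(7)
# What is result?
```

Build up from base cases: h(0)=2, h(1)=3, h(2)=5, h(3)=8, h(4)=13, h(5)=21, h(6)=34, ..., h(7)=55

Answer: 55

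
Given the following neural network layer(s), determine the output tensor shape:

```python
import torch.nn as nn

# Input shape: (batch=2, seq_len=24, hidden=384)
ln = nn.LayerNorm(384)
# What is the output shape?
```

Input: (2, 24, 384) -> Output: (2, 24, 384)

Answer: (2, 24, 384)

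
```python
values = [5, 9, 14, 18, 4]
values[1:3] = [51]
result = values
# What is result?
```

Trace:
`values = [5, 9, 14, 18, 4]` → values = [5, 9, 14, 18, 4]
`values[1:3] = [51]` → values = [5, 51, 18, 4]
`result = values` → result = [5, 51, 18, 4]
So result = [5, 51, 18, 4]

Answer: [5, 51, 18, 4]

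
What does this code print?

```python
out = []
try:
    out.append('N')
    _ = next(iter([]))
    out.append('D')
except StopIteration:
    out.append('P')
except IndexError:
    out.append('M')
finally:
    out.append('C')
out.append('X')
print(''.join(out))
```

Execution trace: 'N' (try body) → 'P' (except StopIteration) → 'C' (finally) → 'X' (after the try/except). Output: NPCX

Answer: NPCX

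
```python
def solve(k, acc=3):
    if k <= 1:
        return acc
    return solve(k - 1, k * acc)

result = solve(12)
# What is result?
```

Accumulator trace (n, acc): (12, 3) -> (11, 36) -> (10, 396) -> (9, 3960) -> (8, 35640) -> (7, 285120) -> (6, 1995840) -> (5, 11975040) -> (4, 59875200) -> (3, 239500800) -> (2, 718502400) -> (1, 1437004800) -> return 1437004800

Answer: 1437004800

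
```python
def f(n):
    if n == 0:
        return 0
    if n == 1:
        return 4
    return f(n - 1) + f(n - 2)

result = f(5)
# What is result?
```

Build up from base cases: f(0)=0, f(1)=4, f(2)=4, f(3)=8, f(4)=12, f(5)=20

Answer: 20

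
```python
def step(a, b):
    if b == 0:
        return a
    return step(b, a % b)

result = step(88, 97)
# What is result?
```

step(88, 97) -> step(97, 88) -> step(88, 9) -> step(9, 7) -> step(7, 2) -> step(2, 1) -> step(1, 0) -> 1

Answer: 1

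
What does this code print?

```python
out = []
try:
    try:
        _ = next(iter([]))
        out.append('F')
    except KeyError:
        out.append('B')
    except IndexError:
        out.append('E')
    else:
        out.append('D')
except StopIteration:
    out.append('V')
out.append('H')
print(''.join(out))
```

Execution trace: 'V' (outer except StopIteration) → 'H' (after the try/except). Output: VH

Answer: VH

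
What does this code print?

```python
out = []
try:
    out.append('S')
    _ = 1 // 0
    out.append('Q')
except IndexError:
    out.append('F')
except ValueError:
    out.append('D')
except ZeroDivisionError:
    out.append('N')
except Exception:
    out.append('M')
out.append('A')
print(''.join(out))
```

Execution trace: 'S' (try body) → 'N' (except ZeroDivisionError) → 'A' (after the try/except). Output: SNA

Answer: SNA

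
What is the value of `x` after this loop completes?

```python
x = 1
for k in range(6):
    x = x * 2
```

Multiply by 2, 6 times: 1 * 2^6 = 64
`x` takes the values: 1 → 2 → 4 → 8 → 16 → 32 → 64

Answer: 64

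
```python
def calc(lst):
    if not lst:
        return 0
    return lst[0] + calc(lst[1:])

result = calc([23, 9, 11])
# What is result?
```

23 + 9 + 11 + 0 = 43

Answer: 43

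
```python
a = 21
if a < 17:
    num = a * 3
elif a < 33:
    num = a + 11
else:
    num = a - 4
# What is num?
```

Trace:
`a = 21` → a = 21
`if a < 17: ...` → a < 17 is False, a < 33 is True → num = 32
So num = 32

Answer: 32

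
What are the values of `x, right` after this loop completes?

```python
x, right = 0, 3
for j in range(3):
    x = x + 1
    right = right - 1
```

x goes 0→3, right goes 3→0
`x, right` takes the values: (0, 3) → (1, 3) → (1, 2) → (2, 2) → (2, 1) → (3, 1) → (3, 0)

Answer: 3, 0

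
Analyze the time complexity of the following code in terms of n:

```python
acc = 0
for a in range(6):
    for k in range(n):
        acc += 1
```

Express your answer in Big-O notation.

Each loop level contributes: 1 × n. Multiplying the contributions gives O(n).

Answer: O(n)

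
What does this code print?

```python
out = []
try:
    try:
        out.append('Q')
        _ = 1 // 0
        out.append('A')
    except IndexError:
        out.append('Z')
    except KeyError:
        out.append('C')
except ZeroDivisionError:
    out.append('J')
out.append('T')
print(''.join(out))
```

Execution trace: 'Q' (inner try body) → 'J' (outer except ZeroDivisionError) → 'T' (after the try/except). Output: QJT

Answer: QJT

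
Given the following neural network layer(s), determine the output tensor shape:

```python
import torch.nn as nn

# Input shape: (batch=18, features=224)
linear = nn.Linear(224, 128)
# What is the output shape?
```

Input: (18, 224) -> Output: (18, 128)

Answer: (18, 128)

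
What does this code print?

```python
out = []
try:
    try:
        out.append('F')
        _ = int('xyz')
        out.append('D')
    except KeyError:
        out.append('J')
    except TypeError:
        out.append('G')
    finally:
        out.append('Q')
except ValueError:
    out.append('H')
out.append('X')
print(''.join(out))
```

Execution trace: 'F' (try body) → 'Q' (finally) → 'H' (outer except ValueError) → 'X' (after the try/except). Output: FQHX

Answer: FQHX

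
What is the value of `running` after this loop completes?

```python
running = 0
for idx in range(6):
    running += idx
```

Sum of 0 to 5 = 15
`running` takes the values: 0 → 1 → 3 → 6 → 10 → 15

Answer: 15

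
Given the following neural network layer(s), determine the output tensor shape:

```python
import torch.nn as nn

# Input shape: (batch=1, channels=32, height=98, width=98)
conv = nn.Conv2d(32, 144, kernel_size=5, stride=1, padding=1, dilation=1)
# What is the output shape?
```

Input: (1, 32, 98, 98) -> Output: (1, 144, 96, 96)

Answer: (1, 144, 96, 96)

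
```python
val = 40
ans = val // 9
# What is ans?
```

Trace:
`val = 40` → val = 40
`ans = val // 9` → ans = 4
So ans = 4

Answer: 4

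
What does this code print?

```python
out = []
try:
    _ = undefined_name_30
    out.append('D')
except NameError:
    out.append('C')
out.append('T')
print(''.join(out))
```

Execution trace: 'C' (except NameError) → 'T' (after the try/except). Output: CT

Answer: CT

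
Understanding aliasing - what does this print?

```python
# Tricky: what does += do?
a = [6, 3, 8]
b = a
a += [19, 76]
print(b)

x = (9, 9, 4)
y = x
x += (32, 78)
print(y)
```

Key concept: += behavior differs for mutable vs immutable.
Step by step:
`a = [6, 3, 8]` → a = [6, 3, 8]
`b = a` → b = [6, 3, 8] (same object as a)
`a += [19, 76]` → a = [6, 3, 8, 19, 76] (same object as b); b = [6, 3, 8, 19, 76] (same object as a)
`print(b)` → prints [6, 3, 8, 19, 76]
`x = (9, 9, 4)` → x = (9, 9, 4)
`y = x` → y = (9, 9, 4)
`x += (32, 78)` → x = (9, 9, 4, 32, 78)
`print(y)` → prints (9, 9, 4)

Answer:
[6, 3, 8, 19, 76]
(9, 9, 4)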